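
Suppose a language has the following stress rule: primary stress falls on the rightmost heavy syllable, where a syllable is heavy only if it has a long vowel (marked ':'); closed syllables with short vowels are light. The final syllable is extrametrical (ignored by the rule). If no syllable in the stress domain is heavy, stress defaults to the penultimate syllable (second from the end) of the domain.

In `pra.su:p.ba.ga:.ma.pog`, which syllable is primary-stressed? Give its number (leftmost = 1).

The final syllable (6, pog) is extrametrical; the stress domain is syllables 1–5.
Weights: 1 pra L, 2 su:p H, 3 ba L, 4 ga: H, 5 ma L.
Heavy syllables in the domain: 2, 4. The rightmost is syllable 4 (ga:).
Primary stress: syllable 4 → pra.su:p.ba.ˈga:.ma.pog.

4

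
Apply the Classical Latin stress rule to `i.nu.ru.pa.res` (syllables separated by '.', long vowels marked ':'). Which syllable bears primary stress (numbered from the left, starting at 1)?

Classical Latin: stress the penult if heavy (long vowel or closed), else the antepenult.
Weights: 3 ru L, 4 pa L, 5 res H.
The penult (syllable 4, pa) is light, so stress falls on the antepenult (syllable 3, ru).
Stress on syllable 3: i.nu.ˈru.pa.res.

3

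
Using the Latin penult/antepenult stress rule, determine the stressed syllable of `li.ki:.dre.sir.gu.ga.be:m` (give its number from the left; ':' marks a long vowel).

5

Classical Latin: stress the penult if heavy (long vowel or closed), else the antepenult.
Weights: 5 gu L, 6 ga L, 7 be:m H.
The penult (syllable 6, ga) is light, so stress falls on the antepenult (syllable 5, gu).
Stress on syllable 5: li.ki:.dre.sir.ˈgu.ga.be:m.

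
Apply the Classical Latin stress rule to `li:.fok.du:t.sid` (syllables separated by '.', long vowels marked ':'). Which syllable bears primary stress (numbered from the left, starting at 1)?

Classical Latin: stress the penult if heavy (long vowel or closed), else the antepenult.
Weights: 2 fok H, 3 du:t H, 4 sid H.
The penult (syllable 3, du:t) is heavy, so it takes stress.
Stress on syllable 3: li:.fok.ˈdu:t.sid.

3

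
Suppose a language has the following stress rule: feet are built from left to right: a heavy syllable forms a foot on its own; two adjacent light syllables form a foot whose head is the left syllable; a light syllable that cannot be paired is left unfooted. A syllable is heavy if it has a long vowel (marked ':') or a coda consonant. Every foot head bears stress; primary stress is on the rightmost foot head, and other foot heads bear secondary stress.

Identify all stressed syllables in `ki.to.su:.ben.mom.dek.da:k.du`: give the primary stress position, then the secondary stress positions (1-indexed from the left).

Weights: 1 ki L, 2 to L, 3 su: H, 4 ben H, 5 mom H, 6 dek H, 7 da:k H, 8 du L.
Parse left to right (heavy = foot alone; LL = one foot; stranded L unfooted): (ˈki.to) (ˈsu:) (ˈben) (ˈmom) (ˈdek) (ˈda:k) du.
Foot heads: 1, 3, 4, 5, 6, 7.
Primary stress on the rightmost head = syllable 7.
Secondary stress on 1, 3, 4, 5, 6: ˌki.to.ˌsu:.ˌben.ˌmom.ˌdek.ˈda:k.du.

primary 7, secondary 1, 3, 4, 5, 6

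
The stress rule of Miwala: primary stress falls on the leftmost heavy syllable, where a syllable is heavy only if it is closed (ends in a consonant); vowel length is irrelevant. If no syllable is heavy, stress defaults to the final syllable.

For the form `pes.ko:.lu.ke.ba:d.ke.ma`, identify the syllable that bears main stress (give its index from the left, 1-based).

Weights: 1 pes H, 2 ko: L, 3 lu L, 4 ke L, 5 ba:d H, 6 ke L, 7 ma L.
Heavy syllables in the domain: 1, 5. The leftmost is syllable 1 (pes).
Primary stress: syllable 1 → ˈpes.ko:.lu.ke.ba:d.ke.ma.

1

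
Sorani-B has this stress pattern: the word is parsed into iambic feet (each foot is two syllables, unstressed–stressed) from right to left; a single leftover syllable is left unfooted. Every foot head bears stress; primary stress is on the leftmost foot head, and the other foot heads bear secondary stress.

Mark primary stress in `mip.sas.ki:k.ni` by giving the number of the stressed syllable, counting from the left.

2

Parse right to left into iambic (σˈσ) feet: (mip.ˈsas) (ki:k.ˈni).
Foot heads (stressed positions): 2, 4.
End Rule Leftmost: primary stress on the leftmost head = syllable 2.
Primary stress: syllable 2 → mip.ˈsas.ki:k.ni.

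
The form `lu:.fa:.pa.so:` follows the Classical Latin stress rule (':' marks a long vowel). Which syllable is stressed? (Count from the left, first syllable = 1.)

Classical Latin: stress the penult if heavy (long vowel or closed), else the antepenult.
Weights: 2 fa: H, 3 pa L, 4 so: H.
The penult (syllable 3, pa) is light, so stress falls on the antepenult (syllable 2, fa:).
Stress on syllable 2: lu:.ˈfa:.pa.so:.

2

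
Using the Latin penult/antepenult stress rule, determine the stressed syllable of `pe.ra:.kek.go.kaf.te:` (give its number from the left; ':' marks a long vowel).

Classical Latin: stress the penult if heavy (long vowel or closed), else the antepenult.
Weights: 4 go L, 5 kaf H, 6 te: H.
The penult (syllable 5, kaf) is heavy, so it takes stress.
Stress on syllable 5: pe.ra:.kek.go.ˈkaf.te:.

5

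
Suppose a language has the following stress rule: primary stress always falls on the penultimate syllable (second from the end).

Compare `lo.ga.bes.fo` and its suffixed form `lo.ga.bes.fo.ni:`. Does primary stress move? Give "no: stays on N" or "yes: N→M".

yes: 3→4

Base `lo.ga.bes.fo` (4 syllables):
  The word has 4 syllables; the penultimate syllable (second from the end) is syllable 3 (bes).
  → primary stress on syllable 3.
Suffixed `lo.ga.bes.fo.ni:` (5 syllables):
  The word has 5 syllables; the penultimate syllable (second from the end) is syllable 4 (fo).
  → primary stress on syllable 4.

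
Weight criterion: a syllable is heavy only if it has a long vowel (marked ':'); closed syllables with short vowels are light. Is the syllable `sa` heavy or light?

light

`sa`: short vowel, open (no coda). Short vowel → light.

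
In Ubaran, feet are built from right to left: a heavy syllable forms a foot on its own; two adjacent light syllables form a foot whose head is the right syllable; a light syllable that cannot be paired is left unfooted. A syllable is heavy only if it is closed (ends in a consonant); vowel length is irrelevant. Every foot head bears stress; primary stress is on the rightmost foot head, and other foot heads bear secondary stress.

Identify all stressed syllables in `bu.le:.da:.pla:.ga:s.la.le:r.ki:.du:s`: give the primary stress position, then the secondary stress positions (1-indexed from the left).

Weights: 1 bu L, 2 le: L, 3 da: L, 4 pla: L, 5 ga:s H, 6 la L, 7 le:r H, 8 ki: L, 9 du:s H.
Parse right to left (heavy = foot alone; LL = one foot; stranded L unfooted): (bu.ˈle:) (da:.ˈpla:) (ˈga:s) la (ˈle:r) ki: (ˈdu:s).
Foot heads: 2, 4, 5, 7, 9.
Primary stress on the rightmost head = syllable 9.
Secondary stress on 2, 4, 5, 7: bu.ˌle:.da:.ˌpla:.ˌga:s.la.ˌle:r.ki:.ˈdu:s.

primary 9, secondary 2, 4, 5, 7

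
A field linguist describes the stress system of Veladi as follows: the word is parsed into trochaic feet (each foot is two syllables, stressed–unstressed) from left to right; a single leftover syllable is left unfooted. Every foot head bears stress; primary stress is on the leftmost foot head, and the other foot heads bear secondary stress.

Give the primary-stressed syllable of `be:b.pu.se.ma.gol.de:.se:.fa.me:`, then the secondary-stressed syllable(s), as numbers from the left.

Parse left to right into trochaic (ˈσσ) feet: (ˈbe:b.pu) (ˈse.ma) (ˈgol.de:) (ˈse:.fa) me:. Syllable 9 is left unfooted.
Foot heads (stressed positions): 1, 3, 5, 7.
End Rule Leftmost: primary stress on the leftmost head = syllable 1.
Secondary stress on 3, 5, 7: ˈbe:b.pu.ˌse.ma.ˌgol.de:.ˌse:.fa.me:.

primary 1, secondary 3, 5, 7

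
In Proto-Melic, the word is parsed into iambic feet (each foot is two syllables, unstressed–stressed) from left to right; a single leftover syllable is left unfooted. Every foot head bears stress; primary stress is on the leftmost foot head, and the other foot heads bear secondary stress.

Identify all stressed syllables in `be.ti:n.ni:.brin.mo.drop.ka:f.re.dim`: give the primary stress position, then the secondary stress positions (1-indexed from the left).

primary 2, secondary 4, 6, 8

Parse left to right into iambic (σˈσ) feet: (be.ˈti:n) (ni:.ˈbrin) (mo.ˈdrop) (ka:f.ˈre) dim. Syllable 9 is left unfooted.
Foot heads (stressed positions): 2, 4, 6, 8.
End Rule Leftmost: primary stress on the leftmost head = syllable 2.
Secondary stress on 4, 6, 8: be.ˈti:n.ni:.ˌbrin.mo.ˌdrop.ka:f.ˌre.dim.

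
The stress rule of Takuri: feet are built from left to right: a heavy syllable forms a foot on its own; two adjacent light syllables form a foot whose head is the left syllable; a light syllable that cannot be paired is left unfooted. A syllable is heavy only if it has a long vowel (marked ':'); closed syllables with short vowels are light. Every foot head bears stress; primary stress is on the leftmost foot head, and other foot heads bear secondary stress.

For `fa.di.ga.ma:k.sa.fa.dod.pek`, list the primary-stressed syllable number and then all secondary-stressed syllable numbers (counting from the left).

Weights: 1 fa L, 2 di L, 3 ga L, 4 ma:k H, 5 sa L, 6 fa L, 7 dod L, 8 pek L.
Parse left to right (heavy = foot alone; LL = one foot; stranded L unfooted): (ˈfa.di) ga (ˈma:k) (ˈsa.fa) (ˈdod.pek).
Foot heads: 1, 4, 5, 7.
Primary stress on the leftmost head = syllable 1.
Secondary stress on 4, 5, 7: ˈfa.di.ga.ˌma:k.ˌsa.fa.ˌdod.pek.

primary 1, secondary 4, 5, 7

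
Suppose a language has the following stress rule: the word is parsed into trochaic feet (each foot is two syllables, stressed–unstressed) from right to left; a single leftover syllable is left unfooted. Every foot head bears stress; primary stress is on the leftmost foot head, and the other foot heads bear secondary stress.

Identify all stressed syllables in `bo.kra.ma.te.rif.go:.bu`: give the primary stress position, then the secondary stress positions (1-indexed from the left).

primary 2, secondary 4, 6

Parse right to left into trochaic (ˈσσ) feet: bo (ˈkra.ma) (ˈte.rif) (ˈgo:.bu). Syllable 1 is left unfooted.
Foot heads (stressed positions): 2, 4, 6.
End Rule Leftmost: primary stress on the leftmost head = syllable 2.
Secondary stress on 4, 6: bo.ˈkra.ma.ˌte.rif.ˌgo:.bu.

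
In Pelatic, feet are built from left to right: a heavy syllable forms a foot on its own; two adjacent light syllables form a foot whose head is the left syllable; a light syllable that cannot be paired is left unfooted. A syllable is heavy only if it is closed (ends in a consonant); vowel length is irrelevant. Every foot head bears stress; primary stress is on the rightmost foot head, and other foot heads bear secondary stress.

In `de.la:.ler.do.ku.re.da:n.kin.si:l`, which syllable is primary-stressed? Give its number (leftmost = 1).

Weights: 1 de L, 2 la: L, 3 ler H, 4 do L, 5 ku L, 6 re L, 7 da:n H, 8 kin H, 9 si:l H.
Parse left to right (heavy = foot alone; LL = one foot; stranded L unfooted): (ˈde.la:) (ˈler) (ˈdo.ku) re (ˈda:n) (ˈkin) (ˈsi:l).
Foot heads: 1, 3, 4, 7, 8, 9.
Primary stress on the rightmost head = syllable 9.
Primary stress: syllable 9 → de.la:.ler.do.ku.re.da:n.kin.ˈsi:l.

9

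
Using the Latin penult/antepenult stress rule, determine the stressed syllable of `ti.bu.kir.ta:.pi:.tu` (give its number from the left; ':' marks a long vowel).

5

Classical Latin: stress the penult if heavy (long vowel or closed), else the antepenult.
Weights: 4 ta: H, 5 pi: H, 6 tu L.
The penult (syllable 5, pi:) is heavy, so it takes stress.
Stress on syllable 5: ti.bu.kir.ta:.ˈpi:.tu.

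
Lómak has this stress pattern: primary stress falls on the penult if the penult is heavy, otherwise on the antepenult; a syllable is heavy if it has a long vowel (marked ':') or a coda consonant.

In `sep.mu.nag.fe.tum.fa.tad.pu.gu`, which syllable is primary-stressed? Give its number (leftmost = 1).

7

Weights: 7 tad H, 8 pu L, 9 gu L.
The penult (syllable 8, pu) is light, so stress falls on the antepenult (syllable 7, tad).
Primary stress: syllable 7 → sep.mu.nag.fe.tum.fa.ˈtad.pu.gu.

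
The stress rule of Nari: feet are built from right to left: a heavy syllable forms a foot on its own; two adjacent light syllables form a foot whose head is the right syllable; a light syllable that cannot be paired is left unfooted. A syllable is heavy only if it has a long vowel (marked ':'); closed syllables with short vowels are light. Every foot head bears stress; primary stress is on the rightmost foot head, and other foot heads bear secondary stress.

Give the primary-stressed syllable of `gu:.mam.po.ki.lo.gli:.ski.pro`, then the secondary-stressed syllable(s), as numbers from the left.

primary 8, secondary 1, 3, 5, 6

Weights: 1 gu: H, 2 mam L, 3 po L, 4 ki L, 5 lo L, 6 gli: H, 7 ski L, 8 pro L.
Parse right to left (heavy = foot alone; LL = one foot; stranded L unfooted): (ˈgu:) (mam.ˈpo) (ki.ˈlo) (ˈgli:) (ski.ˈpro).
Foot heads: 1, 3, 5, 6, 8.
Primary stress on the rightmost head = syllable 8.
Secondary stress on 1, 3, 5, 6: ˌgu:.mam.ˌpo.ki.ˌlo.ˌgli:.ski.ˈpro.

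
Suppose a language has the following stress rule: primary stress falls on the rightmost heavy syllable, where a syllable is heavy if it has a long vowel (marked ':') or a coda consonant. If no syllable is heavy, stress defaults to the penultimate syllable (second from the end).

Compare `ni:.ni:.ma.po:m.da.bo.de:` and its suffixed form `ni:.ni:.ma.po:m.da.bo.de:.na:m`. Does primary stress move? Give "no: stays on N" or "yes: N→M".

yes: 7→8

Base `ni:.ni:.ma.po:m.da.bo.de:` (7 syllables):
  Weights: 1 ni: H, 2 ni: H, 3 ma L, 4 po:m H, 5 da L, 6 bo L, 7 de: H.
  Heavy syllables in the domain: 1, 2, 4, 7. The rightmost is syllable 7 (de:).
  → primary stress on syllable 7.
Suffixed `ni:.ni:.ma.po:m.da.bo.de:.na:m` (8 syllables):
  Weights: 1 ni: H, 2 ni: H, 3 ma L, 4 po:m H, 5 da L, 6 bo L, 7 de: H, 8 na:m H.
  Heavy syllables in the domain: 1, 2, 4, 7, 8. The rightmost is syllable 8 (na:m).
  → primary stress on syllable 8.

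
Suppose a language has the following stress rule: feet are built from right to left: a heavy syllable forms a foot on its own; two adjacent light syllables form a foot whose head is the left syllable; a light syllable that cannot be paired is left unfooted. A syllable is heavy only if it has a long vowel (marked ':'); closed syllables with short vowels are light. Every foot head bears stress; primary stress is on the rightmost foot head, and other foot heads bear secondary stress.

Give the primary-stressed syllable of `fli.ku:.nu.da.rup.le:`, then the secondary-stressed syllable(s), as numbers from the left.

primary 6, secondary 2, 4

Weights: 1 fli L, 2 ku: H, 3 nu L, 4 da L, 5 rup L, 6 le: H.
Parse right to left (heavy = foot alone; LL = one foot; stranded L unfooted): fli (ˈku:) nu (ˈda.rup) (ˈle:).
Foot heads: 2, 4, 6.
Primary stress on the rightmost head = syllable 6.
Secondary stress on 2, 4: fli.ˌku:.nu.ˌda.rup.ˈle:.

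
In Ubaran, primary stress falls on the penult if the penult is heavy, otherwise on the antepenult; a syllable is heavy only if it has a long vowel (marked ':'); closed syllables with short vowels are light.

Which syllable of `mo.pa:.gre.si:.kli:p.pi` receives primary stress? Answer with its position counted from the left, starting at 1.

5

Weights: 4 si: H, 5 kli:p H, 6 pi L.
The penult (syllable 5, kli:p) is heavy, so it takes stress.
Primary stress: syllable 5 → mo.pa:.gre.si:.ˈkli:p.pi.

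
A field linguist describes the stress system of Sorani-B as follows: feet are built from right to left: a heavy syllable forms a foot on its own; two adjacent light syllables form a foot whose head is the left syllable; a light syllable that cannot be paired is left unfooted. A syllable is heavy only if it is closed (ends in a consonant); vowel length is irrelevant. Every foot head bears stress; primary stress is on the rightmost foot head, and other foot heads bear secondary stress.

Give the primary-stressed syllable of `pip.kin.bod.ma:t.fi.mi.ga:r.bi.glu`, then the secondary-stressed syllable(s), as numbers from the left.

Weights: 1 pip H, 2 kin H, 3 bod H, 4 ma:t H, 5 fi L, 6 mi L, 7 ga:r H, 8 bi L, 9 glu L.
Parse right to left (heavy = foot alone; LL = one foot; stranded L unfooted): (ˈpip) (ˈkin) (ˈbod) (ˈma:t) (ˈfi.mi) (ˈga:r) (ˈbi.glu).
Foot heads: 1, 2, 3, 4, 5, 7, 8.
Primary stress on the rightmost head = syllable 8.
Secondary stress on 1, 2, 3, 4, 5, 7: ˌpip.ˌkin.ˌbod.ˌma:t.ˌfi.mi.ˌga:r.ˈbi.glu.

primary 8, secondary 1, 2, 3, 4, 5, 7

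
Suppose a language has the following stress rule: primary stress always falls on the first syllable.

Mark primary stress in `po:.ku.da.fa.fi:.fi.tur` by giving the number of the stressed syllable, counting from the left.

The word has 7 syllables; the first syllable is syllable 1 (po:).
Primary stress: syllable 1 → ˈpo:.ku.da.fa.fi:.fi.tur.

1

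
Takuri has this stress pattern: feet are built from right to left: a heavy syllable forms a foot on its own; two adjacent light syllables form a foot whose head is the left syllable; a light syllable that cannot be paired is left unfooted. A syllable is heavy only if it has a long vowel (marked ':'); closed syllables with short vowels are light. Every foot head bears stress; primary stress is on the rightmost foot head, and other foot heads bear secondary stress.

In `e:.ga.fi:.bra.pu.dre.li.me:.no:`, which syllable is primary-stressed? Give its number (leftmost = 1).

9

Weights: 1 e: H, 2 ga L, 3 fi: H, 4 bra L, 5 pu L, 6 dre L, 7 li L, 8 me: H, 9 no: H.
Parse right to left (heavy = foot alone; LL = one foot; stranded L unfooted): (ˈe:) ga (ˈfi:) (ˈbra.pu) (ˈdre.li) (ˈme:) (ˈno:).
Foot heads: 1, 3, 4, 6, 8, 9.
Primary stress on the rightmost head = syllable 9.
Primary stress: syllable 9 → e:.ga.fi:.bra.pu.dre.li.me:.ˈno:.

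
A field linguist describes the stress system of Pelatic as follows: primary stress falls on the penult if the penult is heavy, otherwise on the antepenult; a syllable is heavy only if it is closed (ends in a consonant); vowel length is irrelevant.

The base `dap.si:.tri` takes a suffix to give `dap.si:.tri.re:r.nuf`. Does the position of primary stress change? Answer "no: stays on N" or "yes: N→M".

yes: 1→4

Base `dap.si:.tri` (3 syllables):
  Weights: 1 dap H, 2 si: L, 3 tri L.
  The penult (syllable 2, si:) is light, so stress falls on the antepenult (syllable 1, dap).
  → primary stress on syllable 1.
Suffixed `dap.si:.tri.re:r.nuf` (5 syllables):
  Weights: 3 tri L, 4 re:r H, 5 nuf H.
  The penult (syllable 4, re:r) is heavy, so it takes stress.
  → primary stress on syllable 4.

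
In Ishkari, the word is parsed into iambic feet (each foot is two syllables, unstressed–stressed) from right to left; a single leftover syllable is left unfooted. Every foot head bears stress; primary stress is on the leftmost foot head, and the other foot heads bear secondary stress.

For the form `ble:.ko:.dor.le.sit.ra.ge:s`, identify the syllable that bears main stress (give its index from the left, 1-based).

3

Parse right to left into iambic (σˈσ) feet: ble: (ko:.ˈdor) (le.ˈsit) (ra.ˈge:s). Syllable 1 is left unfooted.
Foot heads (stressed positions): 3, 5, 7.
End Rule Leftmost: primary stress on the leftmost head = syllable 3.
Primary stress: syllable 3 → ble:.ko:.ˈdor.le.sit.ra.ge:s.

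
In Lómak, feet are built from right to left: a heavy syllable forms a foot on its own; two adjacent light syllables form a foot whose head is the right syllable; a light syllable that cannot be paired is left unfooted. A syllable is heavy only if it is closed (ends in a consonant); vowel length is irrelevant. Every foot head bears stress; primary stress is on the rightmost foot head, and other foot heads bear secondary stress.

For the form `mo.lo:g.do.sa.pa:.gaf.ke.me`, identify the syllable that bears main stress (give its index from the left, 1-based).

Weights: 1 mo L, 2 lo:g H, 3 do L, 4 sa L, 5 pa: L, 6 gaf H, 7 ke L, 8 me L.
Parse right to left (heavy = foot alone; LL = one foot; stranded L unfooted): mo (ˈlo:g) do (sa.ˈpa:) (ˈgaf) (ke.ˈme).
Foot heads: 2, 5, 6, 8.
Primary stress on the rightmost head = syllable 8.
Primary stress: syllable 8 → mo.lo:g.do.sa.pa:.gaf.ke.ˈme.

8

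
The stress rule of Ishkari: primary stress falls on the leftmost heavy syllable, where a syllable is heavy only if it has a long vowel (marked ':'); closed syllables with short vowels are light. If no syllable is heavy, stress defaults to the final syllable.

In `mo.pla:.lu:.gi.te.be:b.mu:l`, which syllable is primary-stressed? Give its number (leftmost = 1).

2

Weights: 1 mo L, 2 pla: H, 3 lu: H, 4 gi L, 5 te L, 6 be:b H, 7 mu:l H.
Heavy syllables in the domain: 2, 3, 6, 7. The leftmost is syllable 2 (pla:).
Primary stress: syllable 2 → mo.ˈpla:.lu:.gi.te.be:b.mu:l.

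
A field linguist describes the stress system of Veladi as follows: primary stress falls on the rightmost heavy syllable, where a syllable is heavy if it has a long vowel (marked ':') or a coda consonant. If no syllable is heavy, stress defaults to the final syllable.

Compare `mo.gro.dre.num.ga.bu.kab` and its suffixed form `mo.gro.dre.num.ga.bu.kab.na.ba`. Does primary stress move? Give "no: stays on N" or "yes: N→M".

no: stays on 7

Base `mo.gro.dre.num.ga.bu.kab` (7 syllables):
  Weights: 1 mo L, 2 gro L, 3 dre L, 4 num H, 5 ga L, 6 bu L, 7 kab H.
  Heavy syllables in the domain: 4, 7. The rightmost is syllable 7 (kab).
  → primary stress on syllable 7.
Suffixed `mo.gro.dre.num.ga.bu.kab.na.ba` (9 syllables):
  Weights: 1 mo L, 2 gro L, 3 dre L, 4 num H, 5 ga L, 6 bu L, 7 kab H, 8 na L, 9 ba L.
  Heavy syllables in the domain: 4, 7. The rightmost is syllable 7 (kab).
  → primary stress on syllable 7.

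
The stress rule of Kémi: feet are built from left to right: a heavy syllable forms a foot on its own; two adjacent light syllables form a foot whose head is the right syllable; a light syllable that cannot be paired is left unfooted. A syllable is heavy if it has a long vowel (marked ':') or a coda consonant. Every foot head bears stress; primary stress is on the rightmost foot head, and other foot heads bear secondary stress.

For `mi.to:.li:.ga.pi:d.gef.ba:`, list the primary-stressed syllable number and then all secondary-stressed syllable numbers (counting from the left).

Weights: 1 mi L, 2 to: H, 3 li: H, 4 ga L, 5 pi:d H, 6 gef H, 7 ba: H.
Parse left to right (heavy = foot alone; LL = one foot; stranded L unfooted): mi (ˈto:) (ˈli:) ga (ˈpi:d) (ˈgef) (ˈba:).
Foot heads: 2, 3, 5, 6, 7.
Primary stress on the rightmost head = syllable 7.
Secondary stress on 2, 3, 5, 6: mi.ˌto:.ˌli:.ga.ˌpi:d.ˌgef.ˈba:.

primary 7, secondary 2, 3, 5, 6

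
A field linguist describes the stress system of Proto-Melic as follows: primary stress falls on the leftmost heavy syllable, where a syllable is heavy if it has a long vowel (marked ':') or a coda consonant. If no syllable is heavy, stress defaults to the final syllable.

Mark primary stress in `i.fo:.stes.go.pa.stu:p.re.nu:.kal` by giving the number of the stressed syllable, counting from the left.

Weights: 1 i L, 2 fo: H, 3 stes H, 4 go L, 5 pa L, 6 stu:p H, 7 re L, 8 nu: H, 9 kal H.
Heavy syllables in the domain: 2, 3, 6, 8, 9. The leftmost is syllable 2 (fo:).
Primary stress: syllable 2 → i.ˈfo:.stes.go.pa.stu:p.re.nu:.kal.

2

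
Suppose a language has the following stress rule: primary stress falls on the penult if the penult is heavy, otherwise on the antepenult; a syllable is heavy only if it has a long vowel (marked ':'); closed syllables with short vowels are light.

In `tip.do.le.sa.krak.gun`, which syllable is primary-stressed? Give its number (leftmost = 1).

Weights: 4 sa L, 5 krak L, 6 gun L.
The penult (syllable 5, krak) is light, so stress falls on the antepenult (syllable 4, sa).
Primary stress: syllable 4 → tip.do.le.ˈsa.krak.gun.

4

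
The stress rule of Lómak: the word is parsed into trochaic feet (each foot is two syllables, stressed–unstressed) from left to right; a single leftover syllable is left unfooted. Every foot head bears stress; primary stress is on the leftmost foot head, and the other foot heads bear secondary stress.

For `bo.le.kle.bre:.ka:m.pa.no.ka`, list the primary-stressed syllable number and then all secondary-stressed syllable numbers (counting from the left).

Parse left to right into trochaic (ˈσσ) feet: (ˈbo.le) (ˈkle.bre:) (ˈka:m.pa) (ˈno.ka).
Foot heads (stressed positions): 1, 3, 5, 7.
End Rule Leftmost: primary stress on the leftmost head = syllable 1.
Secondary stress on 3, 5, 7: ˈbo.le.ˌkle.bre:.ˌka:m.pa.ˌno.ka.

primary 1, secondary 3, 5, 7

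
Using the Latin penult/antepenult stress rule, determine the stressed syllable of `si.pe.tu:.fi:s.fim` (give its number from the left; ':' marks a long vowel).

4

Classical Latin: stress the penult if heavy (long vowel or closed), else the antepenult.
Weights: 3 tu: H, 4 fi:s H, 5 fim H.
The penult (syllable 4, fi:s) is heavy, so it takes stress.
Stress on syllable 4: si.pe.tu:.ˈfi:s.fim.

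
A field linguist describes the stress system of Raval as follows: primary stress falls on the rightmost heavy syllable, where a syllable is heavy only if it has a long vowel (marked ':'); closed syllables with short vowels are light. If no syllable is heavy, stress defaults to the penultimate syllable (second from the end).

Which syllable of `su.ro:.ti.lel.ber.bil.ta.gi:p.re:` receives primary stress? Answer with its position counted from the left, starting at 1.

Weights: 1 su L, 2 ro: H, 3 ti L, 4 lel L, 5 ber L, 6 bil L, 7 ta L, 8 gi:p H, 9 re: H.
Heavy syllables in the domain: 2, 8, 9. The rightmost is syllable 9 (re:).
Primary stress: syllable 9 → su.ro:.ti.lel.ber.bil.ta.gi:p.ˈre:.

9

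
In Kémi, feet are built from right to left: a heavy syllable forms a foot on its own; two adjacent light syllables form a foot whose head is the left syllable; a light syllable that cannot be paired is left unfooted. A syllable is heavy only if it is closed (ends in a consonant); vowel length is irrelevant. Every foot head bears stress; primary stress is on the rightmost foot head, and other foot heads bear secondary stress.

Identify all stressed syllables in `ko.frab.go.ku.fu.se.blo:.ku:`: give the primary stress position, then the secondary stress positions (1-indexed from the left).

Weights: 1 ko L, 2 frab H, 3 go L, 4 ku L, 5 fu L, 6 se L, 7 blo: L, 8 ku: L.
Parse right to left (heavy = foot alone; LL = one foot; stranded L unfooted): ko (ˈfrab) (ˈgo.ku) (ˈfu.se) (ˈblo:.ku:).
Foot heads: 2, 3, 5, 7.
Primary stress on the rightmost head = syllable 7.
Secondary stress on 2, 3, 5: ko.ˌfrab.ˌgo.ku.ˌfu.se.ˈblo:.ku:.

primary 7, secondary 2, 3, 5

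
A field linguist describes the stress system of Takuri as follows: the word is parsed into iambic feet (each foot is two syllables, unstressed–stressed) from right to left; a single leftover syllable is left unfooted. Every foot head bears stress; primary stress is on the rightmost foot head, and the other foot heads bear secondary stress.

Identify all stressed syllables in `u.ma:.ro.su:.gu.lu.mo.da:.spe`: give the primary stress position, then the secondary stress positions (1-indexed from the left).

Parse right to left into iambic (σˈσ) feet: u (ma:.ˈro) (su:.ˈgu) (lu.ˈmo) (da:.ˈspe). Syllable 1 is left unfooted.
Foot heads (stressed positions): 3, 5, 7, 9.
End Rule Rightmost: primary stress on the rightmost head = syllable 9.
Secondary stress on 3, 5, 7: u.ma:.ˌro.su:.ˌgu.lu.ˌmo.da:.ˈspe.

primary 9, secondary 3, 5, 7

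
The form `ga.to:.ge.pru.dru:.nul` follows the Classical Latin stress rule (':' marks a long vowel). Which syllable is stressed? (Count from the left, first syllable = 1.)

Classical Latin: stress the penult if heavy (long vowel or closed), else the antepenult.
Weights: 4 pru L, 5 dru: H, 6 nul H.
The penult (syllable 5, dru:) is heavy, so it takes stress.
Stress on syllable 5: ga.to:.ge.pru.ˈdru:.nul.

5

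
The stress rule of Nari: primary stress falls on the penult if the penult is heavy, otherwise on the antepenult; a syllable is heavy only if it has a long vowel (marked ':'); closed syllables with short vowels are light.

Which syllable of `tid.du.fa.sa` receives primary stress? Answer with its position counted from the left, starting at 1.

Weights: 2 du L, 3 fa L, 4 sa L.
The penult (syllable 3, fa) is light, so stress falls on the antepenult (syllable 2, du).
Primary stress: syllable 2 → tid.ˈdu.fa.sa.

2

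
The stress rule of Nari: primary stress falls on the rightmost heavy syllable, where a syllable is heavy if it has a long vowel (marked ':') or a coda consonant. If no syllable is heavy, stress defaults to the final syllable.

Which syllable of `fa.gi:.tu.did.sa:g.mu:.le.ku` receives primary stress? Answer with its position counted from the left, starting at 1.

6

Weights: 1 fa L, 2 gi: H, 3 tu L, 4 did H, 5 sa:g H, 6 mu: H, 7 le L, 8 ku L.
Heavy syllables in the domain: 2, 4, 5, 6. The rightmost is syllable 6 (mu:).
Primary stress: syllable 6 → fa.gi:.tu.did.sa:g.ˈmu:.le.ku.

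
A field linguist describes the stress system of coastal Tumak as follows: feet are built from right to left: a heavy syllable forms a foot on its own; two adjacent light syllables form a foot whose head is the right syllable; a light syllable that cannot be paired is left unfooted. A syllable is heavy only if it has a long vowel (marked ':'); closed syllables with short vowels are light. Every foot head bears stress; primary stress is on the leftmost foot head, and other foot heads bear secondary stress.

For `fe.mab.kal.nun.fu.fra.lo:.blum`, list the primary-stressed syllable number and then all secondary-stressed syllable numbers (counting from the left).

Weights: 1 fe L, 2 mab L, 3 kal L, 4 nun L, 5 fu L, 6 fra L, 7 lo: H, 8 blum L.
Parse right to left (heavy = foot alone; LL = one foot; stranded L unfooted): (fe.ˈmab) (kal.ˈnun) (fu.ˈfra) (ˈlo:) blum.
Foot heads: 2, 4, 6, 7.
Primary stress on the leftmost head = syllable 2.
Secondary stress on 4, 6, 7: fe.ˈmab.kal.ˌnun.fu.ˌfra.ˌlo:.blum.

primary 2, secondary 4, 6, 7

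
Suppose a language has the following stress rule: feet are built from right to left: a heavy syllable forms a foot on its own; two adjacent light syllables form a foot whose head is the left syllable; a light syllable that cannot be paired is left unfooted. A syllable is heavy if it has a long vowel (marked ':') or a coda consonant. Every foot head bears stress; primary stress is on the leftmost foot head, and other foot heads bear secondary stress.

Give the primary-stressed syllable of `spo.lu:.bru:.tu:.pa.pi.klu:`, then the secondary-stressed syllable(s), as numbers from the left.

primary 2, secondary 3, 4, 5, 7

Weights: 1 spo L, 2 lu: H, 3 bru: H, 4 tu: H, 5 pa L, 6 pi L, 7 klu: H.
Parse right to left (heavy = foot alone; LL = one foot; stranded L unfooted): spo (ˈlu:) (ˈbru:) (ˈtu:) (ˈpa.pi) (ˈklu:).
Foot heads: 2, 3, 4, 5, 7.
Primary stress on the leftmost head = syllable 2.
Secondary stress on 3, 4, 5, 7: spo.ˈlu:.ˌbru:.ˌtu:.ˌpa.pi.ˌklu:.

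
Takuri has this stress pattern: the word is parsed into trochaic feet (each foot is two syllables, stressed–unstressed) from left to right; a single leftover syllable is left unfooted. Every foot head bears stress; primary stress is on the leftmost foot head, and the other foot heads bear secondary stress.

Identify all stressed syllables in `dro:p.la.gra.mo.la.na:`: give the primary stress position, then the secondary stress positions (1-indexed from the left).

primary 1, secondary 3, 5

Parse left to right into trochaic (ˈσσ) feet: (ˈdro:p.la) (ˈgra.mo) (ˈla.na:).
Foot heads (stressed positions): 1, 3, 5.
End Rule Leftmost: primary stress on the leftmost head = syllable 1.
Secondary stress on 3, 5: ˈdro:p.la.ˌgra.mo.ˌla.na:.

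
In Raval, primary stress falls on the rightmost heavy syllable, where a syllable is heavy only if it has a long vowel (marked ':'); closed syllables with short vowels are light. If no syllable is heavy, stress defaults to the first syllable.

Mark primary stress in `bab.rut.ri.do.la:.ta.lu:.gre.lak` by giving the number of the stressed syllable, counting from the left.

7

Weights: 1 bab L, 2 rut L, 3 ri L, 4 do L, 5 la: H, 6 ta L, 7 lu: H, 8 gre L, 9 lak L.
Heavy syllables in the domain: 5, 7. The rightmost is syllable 7 (lu:).
Primary stress: syllable 7 → bab.rut.ri.do.la:.ta.ˈlu:.gre.lak.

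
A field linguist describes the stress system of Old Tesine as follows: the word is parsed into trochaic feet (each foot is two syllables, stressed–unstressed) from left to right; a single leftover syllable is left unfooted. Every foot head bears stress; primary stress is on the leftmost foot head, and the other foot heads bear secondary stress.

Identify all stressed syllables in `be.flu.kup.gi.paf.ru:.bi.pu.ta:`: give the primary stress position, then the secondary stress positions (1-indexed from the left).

primary 1, secondary 3, 5, 7

Parse left to right into trochaic (ˈσσ) feet: (ˈbe.flu) (ˈkup.gi) (ˈpaf.ru:) (ˈbi.pu) ta:. Syllable 9 is left unfooted.
Foot heads (stressed positions): 1, 3, 5, 7.
End Rule Leftmost: primary stress on the leftmost head = syllable 1.
Secondary stress on 3, 5, 7: ˈbe.flu.ˌkup.gi.ˌpaf.ru:.ˌbi.pu.ta:.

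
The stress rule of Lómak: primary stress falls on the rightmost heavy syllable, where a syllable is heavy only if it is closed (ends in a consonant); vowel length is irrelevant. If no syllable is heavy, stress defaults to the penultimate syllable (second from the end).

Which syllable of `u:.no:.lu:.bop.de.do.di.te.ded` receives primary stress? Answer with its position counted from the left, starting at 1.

9

Weights: 1 u: L, 2 no: L, 3 lu: L, 4 bop H, 5 de L, 6 do L, 7 di L, 8 te L, 9 ded H.
Heavy syllables in the domain: 4, 9. The rightmost is syllable 9 (ded).
Primary stress: syllable 9 → u:.no:.lu:.bop.de.do.di.te.ˈded.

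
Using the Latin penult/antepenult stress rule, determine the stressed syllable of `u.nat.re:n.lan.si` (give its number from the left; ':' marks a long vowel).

Classical Latin: stress the penult if heavy (long vowel or closed), else the antepenult.
Weights: 3 re:n H, 4 lan H, 5 si L.
The penult (syllable 4, lan) is heavy, so it takes stress.
Stress on syllable 4: u.nat.re:n.ˈlan.si.

4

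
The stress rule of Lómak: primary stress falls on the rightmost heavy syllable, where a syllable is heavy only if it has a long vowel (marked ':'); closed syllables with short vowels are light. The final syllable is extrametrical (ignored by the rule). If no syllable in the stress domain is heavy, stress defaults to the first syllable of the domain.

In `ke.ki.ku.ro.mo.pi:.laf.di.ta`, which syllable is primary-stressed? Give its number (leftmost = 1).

The final syllable (9, ta) is extrametrical; the stress domain is syllables 1–8.
Weights: 1 ke L, 2 ki L, 3 ku L, 4 ro L, 5 mo L, 6 pi: H, 7 laf L, 8 di L.
Heavy syllables in the domain: 6. The rightmost is syllable 6 (pi:).
Primary stress: syllable 6 → ke.ki.ku.ro.mo.ˈpi:.laf.di.ta.

6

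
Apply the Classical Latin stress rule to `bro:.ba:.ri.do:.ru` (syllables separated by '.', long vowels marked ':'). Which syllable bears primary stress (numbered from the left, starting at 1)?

Classical Latin: stress the penult if heavy (long vowel or closed), else the antepenult.
Weights: 3 ri L, 4 do: H, 5 ru L.
The penult (syllable 4, do:) is heavy, so it takes stress.
Stress on syllable 4: bro:.ba:.ri.ˈdo:.ru.

4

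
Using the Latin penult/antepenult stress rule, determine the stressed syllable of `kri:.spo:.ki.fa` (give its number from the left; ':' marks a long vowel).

Classical Latin: stress the penult if heavy (long vowel or closed), else the antepenult.
Weights: 2 spo: H, 3 ki L, 4 fa L.
The penult (syllable 3, ki) is light, so stress falls on the antepenult (syllable 2, spo:).
Stress on syllable 2: kri:.ˈspo:.ki.fa.

2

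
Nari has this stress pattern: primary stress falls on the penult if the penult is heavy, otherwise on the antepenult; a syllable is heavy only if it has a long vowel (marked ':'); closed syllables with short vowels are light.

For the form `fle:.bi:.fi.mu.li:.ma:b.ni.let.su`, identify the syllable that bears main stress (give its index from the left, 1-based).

7

Weights: 7 ni L, 8 let L, 9 su L.
The penult (syllable 8, let) is light, so stress falls on the antepenult (syllable 7, ni).
Primary stress: syllable 7 → fle:.bi:.fi.mu.li:.ma:b.ˈni.let.su.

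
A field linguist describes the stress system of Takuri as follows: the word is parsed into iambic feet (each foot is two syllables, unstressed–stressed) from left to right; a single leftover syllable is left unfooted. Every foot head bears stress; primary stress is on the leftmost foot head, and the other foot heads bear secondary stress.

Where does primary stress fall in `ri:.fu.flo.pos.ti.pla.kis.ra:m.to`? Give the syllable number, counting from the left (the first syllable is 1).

2

Parse left to right into iambic (σˈσ) feet: (ri:.ˈfu) (flo.ˈpos) (ti.ˈpla) (kis.ˈra:m) to. Syllable 9 is left unfooted.
Foot heads (stressed positions): 2, 4, 6, 8.
End Rule Leftmost: primary stress on the leftmost head = syllable 2.
Primary stress: syllable 2 → ri:.ˈfu.flo.pos.ti.pla.kis.ra:m.to.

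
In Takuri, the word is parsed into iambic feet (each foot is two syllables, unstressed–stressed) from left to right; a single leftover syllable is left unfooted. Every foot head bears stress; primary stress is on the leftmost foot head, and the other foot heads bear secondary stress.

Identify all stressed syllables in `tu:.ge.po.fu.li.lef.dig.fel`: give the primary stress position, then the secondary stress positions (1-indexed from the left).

primary 2, secondary 4, 6, 8

Parse left to right into iambic (σˈσ) feet: (tu:.ˈge) (po.ˈfu) (li.ˈlef) (dig.ˈfel).
Foot heads (stressed positions): 2, 4, 6, 8.
End Rule Leftmost: primary stress on the leftmost head = syllable 2.
Secondary stress on 4, 6, 8: tu:.ˈge.po.ˌfu.li.ˌlef.dig.ˌfel.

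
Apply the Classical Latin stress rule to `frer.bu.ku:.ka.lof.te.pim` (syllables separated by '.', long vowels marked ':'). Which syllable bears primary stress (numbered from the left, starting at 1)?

Classical Latin: stress the penult if heavy (long vowel or closed), else the antepenult.
Weights: 5 lof H, 6 te L, 7 pim H.
The penult (syllable 6, te) is light, so stress falls on the antepenult (syllable 5, lof).
Stress on syllable 5: frer.bu.ku:.ka.ˈlof.te.pim.

5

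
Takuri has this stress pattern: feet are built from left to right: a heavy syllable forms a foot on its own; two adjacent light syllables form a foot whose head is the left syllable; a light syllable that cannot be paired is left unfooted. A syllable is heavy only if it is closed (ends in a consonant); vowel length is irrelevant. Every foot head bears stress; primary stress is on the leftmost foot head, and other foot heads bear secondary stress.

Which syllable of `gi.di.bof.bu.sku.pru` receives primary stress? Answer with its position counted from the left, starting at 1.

Weights: 1 gi L, 2 di L, 3 bof H, 4 bu L, 5 sku L, 6 pru L.
Parse left to right (heavy = foot alone; LL = one foot; stranded L unfooted): (ˈgi.di) (ˈbof) (ˈbu.sku) pru.
Foot heads: 1, 3, 4.
Primary stress on the leftmost head = syllable 1.
Primary stress: syllable 1 → ˈgi.di.bof.bu.sku.pru.

1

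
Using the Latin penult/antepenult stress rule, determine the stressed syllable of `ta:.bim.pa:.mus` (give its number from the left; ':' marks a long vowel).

Classical Latin: stress the penult if heavy (long vowel or closed), else the antepenult.
Weights: 2 bim H, 3 pa: H, 4 mus H.
The penult (syllable 3, pa:) is heavy, so it takes stress.
Stress on syllable 3: ta:.bim.ˈpa:.mus.

3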